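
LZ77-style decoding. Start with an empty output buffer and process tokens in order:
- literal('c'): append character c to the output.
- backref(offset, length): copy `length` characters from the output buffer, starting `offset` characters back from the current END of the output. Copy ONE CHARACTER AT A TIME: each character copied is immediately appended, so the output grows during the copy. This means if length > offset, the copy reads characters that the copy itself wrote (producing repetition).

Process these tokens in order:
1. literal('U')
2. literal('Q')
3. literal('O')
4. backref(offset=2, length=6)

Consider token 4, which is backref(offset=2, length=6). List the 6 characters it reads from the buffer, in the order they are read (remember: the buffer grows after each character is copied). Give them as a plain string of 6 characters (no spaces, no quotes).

Token 1: literal('U'). Output: "U"
Token 2: literal('Q'). Output: "UQ"
Token 3: literal('O'). Output: "UQO"
Token 4: backref(off=2, len=6). Buffer before: "UQO" (len 3)
  byte 1: read out[1]='Q', append. Buffer now: "UQOQ"
  byte 2: read out[2]='O', append. Buffer now: "UQOQO"
  byte 3: read out[3]='Q', append. Buffer now: "UQOQOQ"
  byte 4: read out[4]='O', append. Buffer now: "UQOQOQO"
  byte 5: read out[5]='Q', append. Buffer now: "UQOQOQOQ"
  byte 6: read out[6]='O', append. Buffer now: "UQOQOQOQO"

Answer: QOQOQO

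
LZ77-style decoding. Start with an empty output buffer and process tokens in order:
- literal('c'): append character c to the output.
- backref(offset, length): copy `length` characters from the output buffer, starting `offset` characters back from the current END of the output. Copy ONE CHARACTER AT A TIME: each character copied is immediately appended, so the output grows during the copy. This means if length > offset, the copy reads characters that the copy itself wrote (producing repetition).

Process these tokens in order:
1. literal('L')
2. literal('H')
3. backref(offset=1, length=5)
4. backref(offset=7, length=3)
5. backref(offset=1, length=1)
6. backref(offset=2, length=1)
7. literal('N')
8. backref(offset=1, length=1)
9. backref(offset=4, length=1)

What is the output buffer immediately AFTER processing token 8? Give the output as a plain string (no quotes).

Answer: LHHHHHHLHHHHNN

Derivation:
Token 1: literal('L'). Output: "L"
Token 2: literal('H'). Output: "LH"
Token 3: backref(off=1, len=5) (overlapping!). Copied 'HHHHH' from pos 1. Output: "LHHHHHH"
Token 4: backref(off=7, len=3). Copied 'LHH' from pos 0. Output: "LHHHHHHLHH"
Token 5: backref(off=1, len=1). Copied 'H' from pos 9. Output: "LHHHHHHLHHH"
Token 6: backref(off=2, len=1). Copied 'H' from pos 9. Output: "LHHHHHHLHHHH"
Token 7: literal('N'). Output: "LHHHHHHLHHHHN"
Token 8: backref(off=1, len=1). Copied 'N' from pos 12. Output: "LHHHHHHLHHHHNN"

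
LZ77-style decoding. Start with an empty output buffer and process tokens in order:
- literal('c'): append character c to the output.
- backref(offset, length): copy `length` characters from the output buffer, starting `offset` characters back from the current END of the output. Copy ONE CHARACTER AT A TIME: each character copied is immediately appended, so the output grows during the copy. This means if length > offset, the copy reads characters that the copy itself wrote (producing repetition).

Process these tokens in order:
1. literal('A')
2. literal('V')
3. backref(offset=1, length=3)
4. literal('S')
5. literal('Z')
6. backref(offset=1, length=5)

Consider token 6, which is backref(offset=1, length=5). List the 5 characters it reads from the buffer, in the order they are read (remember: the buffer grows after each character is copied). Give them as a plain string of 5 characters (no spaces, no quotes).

Answer: ZZZZZ

Derivation:
Token 1: literal('A'). Output: "A"
Token 2: literal('V'). Output: "AV"
Token 3: backref(off=1, len=3) (overlapping!). Copied 'VVV' from pos 1. Output: "AVVVV"
Token 4: literal('S'). Output: "AVVVVS"
Token 5: literal('Z'). Output: "AVVVVSZ"
Token 6: backref(off=1, len=5). Buffer before: "AVVVVSZ" (len 7)
  byte 1: read out[6]='Z', append. Buffer now: "AVVVVSZZ"
  byte 2: read out[7]='Z', append. Buffer now: "AVVVVSZZZ"
  byte 3: read out[8]='Z', append. Buffer now: "AVVVVSZZZZ"
  byte 4: read out[9]='Z', append. Buffer now: "AVVVVSZZZZZ"
  byte 5: read out[10]='Z', append. Buffer now: "AVVVVSZZZZZZ"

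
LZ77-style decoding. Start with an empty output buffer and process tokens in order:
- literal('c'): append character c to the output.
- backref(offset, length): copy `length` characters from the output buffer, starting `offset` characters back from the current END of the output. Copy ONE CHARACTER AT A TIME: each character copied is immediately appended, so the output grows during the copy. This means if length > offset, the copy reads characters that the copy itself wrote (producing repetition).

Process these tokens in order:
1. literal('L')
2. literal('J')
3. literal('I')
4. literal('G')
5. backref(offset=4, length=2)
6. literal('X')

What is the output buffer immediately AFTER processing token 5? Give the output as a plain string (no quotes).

Token 1: literal('L'). Output: "L"
Token 2: literal('J'). Output: "LJ"
Token 3: literal('I'). Output: "LJI"
Token 4: literal('G'). Output: "LJIG"
Token 5: backref(off=4, len=2). Copied 'LJ' from pos 0. Output: "LJIGLJ"

Answer: LJIGLJ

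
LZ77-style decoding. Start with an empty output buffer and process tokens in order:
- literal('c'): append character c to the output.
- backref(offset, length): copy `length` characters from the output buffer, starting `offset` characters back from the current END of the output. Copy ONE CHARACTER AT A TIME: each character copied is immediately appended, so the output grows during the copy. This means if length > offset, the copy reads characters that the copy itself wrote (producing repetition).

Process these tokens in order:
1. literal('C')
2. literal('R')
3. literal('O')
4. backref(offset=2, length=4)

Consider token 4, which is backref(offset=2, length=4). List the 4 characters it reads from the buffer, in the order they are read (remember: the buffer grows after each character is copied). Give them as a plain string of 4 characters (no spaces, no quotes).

Token 1: literal('C'). Output: "C"
Token 2: literal('R'). Output: "CR"
Token 3: literal('O'). Output: "CRO"
Token 4: backref(off=2, len=4). Buffer before: "CRO" (len 3)
  byte 1: read out[1]='R', append. Buffer now: "CROR"
  byte 2: read out[2]='O', append. Buffer now: "CRORO"
  byte 3: read out[3]='R', append. Buffer now: "CROROR"
  byte 4: read out[4]='O', append. Buffer now: "CRORORO"

Answer: RORO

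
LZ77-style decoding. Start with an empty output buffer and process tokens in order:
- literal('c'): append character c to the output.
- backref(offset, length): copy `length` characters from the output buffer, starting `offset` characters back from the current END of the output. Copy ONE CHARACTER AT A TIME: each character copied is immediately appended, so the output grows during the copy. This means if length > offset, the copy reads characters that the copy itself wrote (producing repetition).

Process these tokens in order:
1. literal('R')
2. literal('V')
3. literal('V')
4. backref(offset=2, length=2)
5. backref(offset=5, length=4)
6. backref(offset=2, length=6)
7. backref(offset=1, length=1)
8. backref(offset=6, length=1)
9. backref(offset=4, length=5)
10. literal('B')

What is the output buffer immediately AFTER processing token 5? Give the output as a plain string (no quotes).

Answer: RVVVVRVVV

Derivation:
Token 1: literal('R'). Output: "R"
Token 2: literal('V'). Output: "RV"
Token 3: literal('V'). Output: "RVV"
Token 4: backref(off=2, len=2). Copied 'VV' from pos 1. Output: "RVVVV"
Token 5: backref(off=5, len=4). Copied 'RVVV' from pos 0. Output: "RVVVVRVVV"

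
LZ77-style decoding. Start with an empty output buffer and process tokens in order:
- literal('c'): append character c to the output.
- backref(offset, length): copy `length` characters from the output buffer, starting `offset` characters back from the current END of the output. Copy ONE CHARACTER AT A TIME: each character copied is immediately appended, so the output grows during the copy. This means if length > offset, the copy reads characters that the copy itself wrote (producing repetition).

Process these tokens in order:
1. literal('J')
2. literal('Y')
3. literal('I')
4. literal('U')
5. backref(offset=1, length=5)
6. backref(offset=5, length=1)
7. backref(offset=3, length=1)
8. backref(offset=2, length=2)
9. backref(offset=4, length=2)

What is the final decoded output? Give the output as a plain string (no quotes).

Token 1: literal('J'). Output: "J"
Token 2: literal('Y'). Output: "JY"
Token 3: literal('I'). Output: "JYI"
Token 4: literal('U'). Output: "JYIU"
Token 5: backref(off=1, len=5) (overlapping!). Copied 'UUUUU' from pos 3. Output: "JYIUUUUUU"
Token 6: backref(off=5, len=1). Copied 'U' from pos 4. Output: "JYIUUUUUUU"
Token 7: backref(off=3, len=1). Copied 'U' from pos 7. Output: "JYIUUUUUUUU"
Token 8: backref(off=2, len=2). Copied 'UU' from pos 9. Output: "JYIUUUUUUUUUU"
Token 9: backref(off=4, len=2). Copied 'UU' from pos 9. Output: "JYIUUUUUUUUUUUU"

Answer: JYIUUUUUUUUUUUU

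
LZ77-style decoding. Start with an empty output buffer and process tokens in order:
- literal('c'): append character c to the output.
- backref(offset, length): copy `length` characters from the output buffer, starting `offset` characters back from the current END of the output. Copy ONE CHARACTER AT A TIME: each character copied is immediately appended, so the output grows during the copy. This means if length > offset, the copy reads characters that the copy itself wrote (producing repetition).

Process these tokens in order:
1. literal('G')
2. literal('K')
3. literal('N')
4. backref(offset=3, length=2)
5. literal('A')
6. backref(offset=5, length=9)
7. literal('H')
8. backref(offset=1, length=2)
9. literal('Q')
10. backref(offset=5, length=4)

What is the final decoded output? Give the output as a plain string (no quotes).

Answer: GKNGKAKNGKAKNGKHHHQKHHH

Derivation:
Token 1: literal('G'). Output: "G"
Token 2: literal('K'). Output: "GK"
Token 3: literal('N'). Output: "GKN"
Token 4: backref(off=3, len=2). Copied 'GK' from pos 0. Output: "GKNGK"
Token 5: literal('A'). Output: "GKNGKA"
Token 6: backref(off=5, len=9) (overlapping!). Copied 'KNGKAKNGK' from pos 1. Output: "GKNGKAKNGKAKNGK"
Token 7: literal('H'). Output: "GKNGKAKNGKAKNGKH"
Token 8: backref(off=1, len=2) (overlapping!). Copied 'HH' from pos 15. Output: "GKNGKAKNGKAKNGKHHH"
Token 9: literal('Q'). Output: "GKNGKAKNGKAKNGKHHHQ"
Token 10: backref(off=5, len=4). Copied 'KHHH' from pos 14. Output: "GKNGKAKNGKAKNGKHHHQKHHH"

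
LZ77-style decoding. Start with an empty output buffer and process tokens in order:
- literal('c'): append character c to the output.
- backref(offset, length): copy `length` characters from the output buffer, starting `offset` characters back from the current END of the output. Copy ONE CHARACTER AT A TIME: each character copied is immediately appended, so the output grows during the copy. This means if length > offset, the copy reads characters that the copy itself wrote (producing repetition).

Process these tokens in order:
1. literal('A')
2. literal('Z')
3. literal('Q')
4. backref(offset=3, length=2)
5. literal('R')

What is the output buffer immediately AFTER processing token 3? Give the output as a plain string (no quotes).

Token 1: literal('A'). Output: "A"
Token 2: literal('Z'). Output: "AZ"
Token 3: literal('Q'). Output: "AZQ"

Answer: AZQ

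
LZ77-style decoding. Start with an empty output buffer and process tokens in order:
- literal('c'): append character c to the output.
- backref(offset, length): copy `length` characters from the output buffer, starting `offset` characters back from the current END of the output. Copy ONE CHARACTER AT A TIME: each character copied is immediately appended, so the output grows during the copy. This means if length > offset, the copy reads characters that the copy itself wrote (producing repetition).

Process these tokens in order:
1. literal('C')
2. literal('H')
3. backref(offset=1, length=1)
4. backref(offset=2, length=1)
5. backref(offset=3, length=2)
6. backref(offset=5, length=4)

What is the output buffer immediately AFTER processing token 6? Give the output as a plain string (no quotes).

Answer: CHHHHHHHHH

Derivation:
Token 1: literal('C'). Output: "C"
Token 2: literal('H'). Output: "CH"
Token 3: backref(off=1, len=1). Copied 'H' from pos 1. Output: "CHH"
Token 4: backref(off=2, len=1). Copied 'H' from pos 1. Output: "CHHH"
Token 5: backref(off=3, len=2). Copied 'HH' from pos 1. Output: "CHHHHH"
Token 6: backref(off=5, len=4). Copied 'HHHH' from pos 1. Output: "CHHHHHHHHH"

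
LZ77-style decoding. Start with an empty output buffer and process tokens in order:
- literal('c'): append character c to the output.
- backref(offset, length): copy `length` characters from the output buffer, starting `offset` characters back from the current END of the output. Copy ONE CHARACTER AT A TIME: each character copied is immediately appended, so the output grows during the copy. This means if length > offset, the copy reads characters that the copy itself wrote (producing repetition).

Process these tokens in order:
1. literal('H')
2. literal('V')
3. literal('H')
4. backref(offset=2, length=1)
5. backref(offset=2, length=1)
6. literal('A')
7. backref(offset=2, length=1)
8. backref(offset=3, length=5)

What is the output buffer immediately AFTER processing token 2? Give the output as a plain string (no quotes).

Answer: HV

Derivation:
Token 1: literal('H'). Output: "H"
Token 2: literal('V'). Output: "HV"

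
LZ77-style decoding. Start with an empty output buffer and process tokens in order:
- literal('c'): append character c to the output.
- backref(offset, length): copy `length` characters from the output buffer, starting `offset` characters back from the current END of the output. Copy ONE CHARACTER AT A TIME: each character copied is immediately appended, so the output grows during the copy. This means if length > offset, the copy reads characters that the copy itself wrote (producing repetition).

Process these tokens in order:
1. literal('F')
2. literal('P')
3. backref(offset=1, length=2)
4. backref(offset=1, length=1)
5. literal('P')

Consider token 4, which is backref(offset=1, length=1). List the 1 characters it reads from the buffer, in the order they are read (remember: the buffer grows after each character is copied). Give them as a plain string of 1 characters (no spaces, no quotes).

Token 1: literal('F'). Output: "F"
Token 2: literal('P'). Output: "FP"
Token 3: backref(off=1, len=2) (overlapping!). Copied 'PP' from pos 1. Output: "FPPP"
Token 4: backref(off=1, len=1). Buffer before: "FPPP" (len 4)
  byte 1: read out[3]='P', append. Buffer now: "FPPPP"

Answer: P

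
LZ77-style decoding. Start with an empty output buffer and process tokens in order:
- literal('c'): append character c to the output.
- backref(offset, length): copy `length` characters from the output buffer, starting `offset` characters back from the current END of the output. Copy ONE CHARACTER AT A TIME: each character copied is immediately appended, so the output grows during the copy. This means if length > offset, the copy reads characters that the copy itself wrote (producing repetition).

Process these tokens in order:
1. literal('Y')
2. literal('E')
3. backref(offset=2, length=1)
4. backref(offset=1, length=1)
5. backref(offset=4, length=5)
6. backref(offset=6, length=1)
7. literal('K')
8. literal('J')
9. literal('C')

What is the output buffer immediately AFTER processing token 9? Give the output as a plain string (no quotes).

Token 1: literal('Y'). Output: "Y"
Token 2: literal('E'). Output: "YE"
Token 3: backref(off=2, len=1). Copied 'Y' from pos 0. Output: "YEY"
Token 4: backref(off=1, len=1). Copied 'Y' from pos 2. Output: "YEYY"
Token 5: backref(off=4, len=5) (overlapping!). Copied 'YEYYY' from pos 0. Output: "YEYYYEYYY"
Token 6: backref(off=6, len=1). Copied 'Y' from pos 3. Output: "YEYYYEYYYY"
Token 7: literal('K'). Output: "YEYYYEYYYYK"
Token 8: literal('J'). Output: "YEYYYEYYYYKJ"
Token 9: literal('C'). Output: "YEYYYEYYYYKJC"

Answer: YEYYYEYYYYKJC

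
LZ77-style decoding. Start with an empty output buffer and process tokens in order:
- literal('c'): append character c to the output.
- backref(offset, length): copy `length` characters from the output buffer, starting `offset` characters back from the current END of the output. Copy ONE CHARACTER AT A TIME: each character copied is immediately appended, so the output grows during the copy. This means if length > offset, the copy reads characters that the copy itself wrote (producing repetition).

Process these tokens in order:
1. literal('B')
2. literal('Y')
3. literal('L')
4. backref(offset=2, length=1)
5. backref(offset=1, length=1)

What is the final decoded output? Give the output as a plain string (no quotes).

Answer: BYLYY

Derivation:
Token 1: literal('B'). Output: "B"
Token 2: literal('Y'). Output: "BY"
Token 3: literal('L'). Output: "BYL"
Token 4: backref(off=2, len=1). Copied 'Y' from pos 1. Output: "BYLY"
Token 5: backref(off=1, len=1). Copied 'Y' from pos 3. Output: "BYLYY"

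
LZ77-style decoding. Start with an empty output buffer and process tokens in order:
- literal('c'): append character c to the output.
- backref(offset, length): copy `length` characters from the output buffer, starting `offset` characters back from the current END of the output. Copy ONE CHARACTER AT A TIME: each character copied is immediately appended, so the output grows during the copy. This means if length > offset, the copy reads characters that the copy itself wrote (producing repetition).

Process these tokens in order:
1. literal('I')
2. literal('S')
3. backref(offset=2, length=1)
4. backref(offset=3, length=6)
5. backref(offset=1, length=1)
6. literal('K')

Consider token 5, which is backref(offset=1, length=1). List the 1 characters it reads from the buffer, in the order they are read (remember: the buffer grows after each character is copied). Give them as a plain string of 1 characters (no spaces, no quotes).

Answer: I

Derivation:
Token 1: literal('I'). Output: "I"
Token 2: literal('S'). Output: "IS"
Token 3: backref(off=2, len=1). Copied 'I' from pos 0. Output: "ISI"
Token 4: backref(off=3, len=6) (overlapping!). Copied 'ISIISI' from pos 0. Output: "ISIISIISI"
Token 5: backref(off=1, len=1). Buffer before: "ISIISIISI" (len 9)
  byte 1: read out[8]='I', append. Buffer now: "ISIISIISII"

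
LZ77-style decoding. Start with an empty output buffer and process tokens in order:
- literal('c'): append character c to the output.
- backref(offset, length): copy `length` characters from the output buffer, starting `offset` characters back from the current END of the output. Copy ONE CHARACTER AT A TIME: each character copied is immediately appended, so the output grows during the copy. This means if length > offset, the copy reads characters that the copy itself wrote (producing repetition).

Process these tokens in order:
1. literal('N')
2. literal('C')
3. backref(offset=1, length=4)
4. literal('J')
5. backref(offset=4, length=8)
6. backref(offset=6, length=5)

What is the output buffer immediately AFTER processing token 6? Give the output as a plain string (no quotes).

Answer: NCCCCCJCCCJCCCJCJCCC

Derivation:
Token 1: literal('N'). Output: "N"
Token 2: literal('C'). Output: "NC"
Token 3: backref(off=1, len=4) (overlapping!). Copied 'CCCC' from pos 1. Output: "NCCCCC"
Token 4: literal('J'). Output: "NCCCCCJ"
Token 5: backref(off=4, len=8) (overlapping!). Copied 'CCCJCCCJ' from pos 3. Output: "NCCCCCJCCCJCCCJ"
Token 6: backref(off=6, len=5). Copied 'CJCCC' from pos 9. Output: "NCCCCCJCCCJCCCJCJCCC"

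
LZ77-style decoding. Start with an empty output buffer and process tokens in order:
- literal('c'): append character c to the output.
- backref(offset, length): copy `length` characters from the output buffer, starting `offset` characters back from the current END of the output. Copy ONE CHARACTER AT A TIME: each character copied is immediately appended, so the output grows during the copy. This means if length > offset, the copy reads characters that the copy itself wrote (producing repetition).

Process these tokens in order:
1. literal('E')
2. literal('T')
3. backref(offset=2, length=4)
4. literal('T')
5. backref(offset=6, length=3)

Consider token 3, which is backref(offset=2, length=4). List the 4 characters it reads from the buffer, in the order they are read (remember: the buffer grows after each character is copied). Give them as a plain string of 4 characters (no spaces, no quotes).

Answer: ETET

Derivation:
Token 1: literal('E'). Output: "E"
Token 2: literal('T'). Output: "ET"
Token 3: backref(off=2, len=4). Buffer before: "ET" (len 2)
  byte 1: read out[0]='E', append. Buffer now: "ETE"
  byte 2: read out[1]='T', append. Buffer now: "ETET"
  byte 3: read out[2]='E', append. Buffer now: "ETETE"
  byte 4: read out[3]='T', append. Buffer now: "ETETET"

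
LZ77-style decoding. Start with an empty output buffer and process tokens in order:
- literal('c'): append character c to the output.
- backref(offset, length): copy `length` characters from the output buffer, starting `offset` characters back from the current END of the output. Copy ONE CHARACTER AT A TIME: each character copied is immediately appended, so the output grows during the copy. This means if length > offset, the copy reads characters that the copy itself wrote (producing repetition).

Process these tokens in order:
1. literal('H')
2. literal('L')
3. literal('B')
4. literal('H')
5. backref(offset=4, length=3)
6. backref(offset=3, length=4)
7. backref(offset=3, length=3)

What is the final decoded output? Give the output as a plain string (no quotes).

Token 1: literal('H'). Output: "H"
Token 2: literal('L'). Output: "HL"
Token 3: literal('B'). Output: "HLB"
Token 4: literal('H'). Output: "HLBH"
Token 5: backref(off=4, len=3). Copied 'HLB' from pos 0. Output: "HLBHHLB"
Token 6: backref(off=3, len=4) (overlapping!). Copied 'HLBH' from pos 4. Output: "HLBHHLBHLBH"
Token 7: backref(off=3, len=3). Copied 'LBH' from pos 8. Output: "HLBHHLBHLBHLBH"

Answer: HLBHHLBHLBHLBH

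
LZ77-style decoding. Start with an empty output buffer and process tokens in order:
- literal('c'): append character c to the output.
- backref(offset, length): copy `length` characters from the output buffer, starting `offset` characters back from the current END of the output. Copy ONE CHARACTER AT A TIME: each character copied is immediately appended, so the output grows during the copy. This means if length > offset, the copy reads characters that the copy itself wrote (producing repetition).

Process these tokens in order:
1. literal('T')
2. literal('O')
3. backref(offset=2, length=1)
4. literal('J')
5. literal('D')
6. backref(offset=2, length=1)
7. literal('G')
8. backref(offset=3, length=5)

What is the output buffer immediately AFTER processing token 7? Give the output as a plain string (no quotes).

Token 1: literal('T'). Output: "T"
Token 2: literal('O'). Output: "TO"
Token 3: backref(off=2, len=1). Copied 'T' from pos 0. Output: "TOT"
Token 4: literal('J'). Output: "TOTJ"
Token 5: literal('D'). Output: "TOTJD"
Token 6: backref(off=2, len=1). Copied 'J' from pos 3. Output: "TOTJDJ"
Token 7: literal('G'). Output: "TOTJDJG"

Answer: TOTJDJG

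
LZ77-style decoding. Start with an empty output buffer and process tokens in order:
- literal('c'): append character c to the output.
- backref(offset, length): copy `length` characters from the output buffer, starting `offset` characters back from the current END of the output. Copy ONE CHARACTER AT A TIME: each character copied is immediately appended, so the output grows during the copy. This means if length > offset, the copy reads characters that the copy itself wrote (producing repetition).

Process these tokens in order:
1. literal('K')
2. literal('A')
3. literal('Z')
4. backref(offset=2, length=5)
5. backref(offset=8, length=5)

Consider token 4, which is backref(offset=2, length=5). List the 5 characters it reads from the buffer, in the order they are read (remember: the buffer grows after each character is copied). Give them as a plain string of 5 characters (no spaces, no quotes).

Answer: AZAZA

Derivation:
Token 1: literal('K'). Output: "K"
Token 2: literal('A'). Output: "KA"
Token 3: literal('Z'). Output: "KAZ"
Token 4: backref(off=2, len=5). Buffer before: "KAZ" (len 3)
  byte 1: read out[1]='A', append. Buffer now: "KAZA"
  byte 2: read out[2]='Z', append. Buffer now: "KAZAZ"
  byte 3: read out[3]='A', append. Buffer now: "KAZAZA"
  byte 4: read out[4]='Z', append. Buffer now: "KAZAZAZ"
  byte 5: read out[5]='A', append. Buffer now: "KAZAZAZA"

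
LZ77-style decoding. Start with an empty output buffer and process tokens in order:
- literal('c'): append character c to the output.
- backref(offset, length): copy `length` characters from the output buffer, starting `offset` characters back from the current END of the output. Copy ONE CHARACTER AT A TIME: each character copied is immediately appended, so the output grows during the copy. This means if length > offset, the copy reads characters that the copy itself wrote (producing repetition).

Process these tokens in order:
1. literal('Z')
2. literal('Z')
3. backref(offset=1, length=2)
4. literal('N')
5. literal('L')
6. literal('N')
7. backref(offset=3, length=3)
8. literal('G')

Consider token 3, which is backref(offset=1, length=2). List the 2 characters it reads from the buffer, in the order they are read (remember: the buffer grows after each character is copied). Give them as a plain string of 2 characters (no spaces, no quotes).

Token 1: literal('Z'). Output: "Z"
Token 2: literal('Z'). Output: "ZZ"
Token 3: backref(off=1, len=2). Buffer before: "ZZ" (len 2)
  byte 1: read out[1]='Z', append. Buffer now: "ZZZ"
  byte 2: read out[2]='Z', append. Buffer now: "ZZZZ"

Answer: ZZ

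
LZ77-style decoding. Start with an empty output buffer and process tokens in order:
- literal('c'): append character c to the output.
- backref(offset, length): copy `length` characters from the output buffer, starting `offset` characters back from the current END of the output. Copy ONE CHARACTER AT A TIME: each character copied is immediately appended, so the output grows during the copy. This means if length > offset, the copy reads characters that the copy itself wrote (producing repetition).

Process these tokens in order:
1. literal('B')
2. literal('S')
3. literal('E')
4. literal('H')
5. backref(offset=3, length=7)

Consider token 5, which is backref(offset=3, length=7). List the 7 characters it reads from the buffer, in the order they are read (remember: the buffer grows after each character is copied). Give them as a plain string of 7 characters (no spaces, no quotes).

Token 1: literal('B'). Output: "B"
Token 2: literal('S'). Output: "BS"
Token 3: literal('E'). Output: "BSE"
Token 4: literal('H'). Output: "BSEH"
Token 5: backref(off=3, len=7). Buffer before: "BSEH" (len 4)
  byte 1: read out[1]='S', append. Buffer now: "BSEHS"
  byte 2: read out[2]='E', append. Buffer now: "BSEHSE"
  byte 3: read out[3]='H', append. Buffer now: "BSEHSEH"
  byte 4: read out[4]='S', append. Buffer now: "BSEHSEHS"
  byte 5: read out[5]='E', append. Buffer now: "BSEHSEHSE"
  byte 6: read out[6]='H', append. Buffer now: "BSEHSEHSEH"
  byte 7: read out[7]='S', append. Buffer now: "BSEHSEHSEHS"

Answer: SEHSEHS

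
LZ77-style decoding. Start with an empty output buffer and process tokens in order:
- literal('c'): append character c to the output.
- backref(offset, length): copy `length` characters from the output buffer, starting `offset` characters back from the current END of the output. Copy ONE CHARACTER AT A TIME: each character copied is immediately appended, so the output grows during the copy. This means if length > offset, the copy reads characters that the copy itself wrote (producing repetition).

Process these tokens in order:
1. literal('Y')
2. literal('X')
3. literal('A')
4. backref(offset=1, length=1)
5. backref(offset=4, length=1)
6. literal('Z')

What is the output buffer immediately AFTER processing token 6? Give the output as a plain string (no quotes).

Token 1: literal('Y'). Output: "Y"
Token 2: literal('X'). Output: "YX"
Token 3: literal('A'). Output: "YXA"
Token 4: backref(off=1, len=1). Copied 'A' from pos 2. Output: "YXAA"
Token 5: backref(off=4, len=1). Copied 'Y' from pos 0. Output: "YXAAY"
Token 6: literal('Z'). Output: "YXAAYZ"

Answer: YXAAYZ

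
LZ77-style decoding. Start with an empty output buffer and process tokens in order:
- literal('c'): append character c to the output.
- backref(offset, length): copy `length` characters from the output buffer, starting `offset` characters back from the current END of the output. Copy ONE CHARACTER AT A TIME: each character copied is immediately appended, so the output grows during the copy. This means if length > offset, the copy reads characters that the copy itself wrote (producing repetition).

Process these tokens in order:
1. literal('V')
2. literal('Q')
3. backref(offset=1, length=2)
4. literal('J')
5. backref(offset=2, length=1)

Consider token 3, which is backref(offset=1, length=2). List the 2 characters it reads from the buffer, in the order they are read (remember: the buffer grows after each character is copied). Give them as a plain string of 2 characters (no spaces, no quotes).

Answer: QQ

Derivation:
Token 1: literal('V'). Output: "V"
Token 2: literal('Q'). Output: "VQ"
Token 3: backref(off=1, len=2). Buffer before: "VQ" (len 2)
  byte 1: read out[1]='Q', append. Buffer now: "VQQ"
  byte 2: read out[2]='Q', append. Buffer now: "VQQQ"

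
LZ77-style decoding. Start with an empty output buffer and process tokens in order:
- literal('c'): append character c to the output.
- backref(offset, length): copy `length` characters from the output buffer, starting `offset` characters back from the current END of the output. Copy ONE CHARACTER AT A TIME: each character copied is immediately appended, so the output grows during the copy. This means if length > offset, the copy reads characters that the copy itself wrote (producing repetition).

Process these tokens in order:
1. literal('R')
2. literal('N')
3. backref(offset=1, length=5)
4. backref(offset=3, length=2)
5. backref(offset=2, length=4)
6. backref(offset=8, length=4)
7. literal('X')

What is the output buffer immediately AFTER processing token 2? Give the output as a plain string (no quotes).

Token 1: literal('R'). Output: "R"
Token 2: literal('N'). Output: "RN"

Answer: RN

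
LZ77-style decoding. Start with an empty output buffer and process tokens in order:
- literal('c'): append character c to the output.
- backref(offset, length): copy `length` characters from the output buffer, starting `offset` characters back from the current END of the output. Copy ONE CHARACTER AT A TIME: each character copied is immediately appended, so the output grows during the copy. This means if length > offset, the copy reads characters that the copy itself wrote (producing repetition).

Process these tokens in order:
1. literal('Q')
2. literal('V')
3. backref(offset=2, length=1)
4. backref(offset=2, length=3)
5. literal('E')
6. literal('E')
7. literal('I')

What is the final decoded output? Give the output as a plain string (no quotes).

Token 1: literal('Q'). Output: "Q"
Token 2: literal('V'). Output: "QV"
Token 3: backref(off=2, len=1). Copied 'Q' from pos 0. Output: "QVQ"
Token 4: backref(off=2, len=3) (overlapping!). Copied 'VQV' from pos 1. Output: "QVQVQV"
Token 5: literal('E'). Output: "QVQVQVE"
Token 6: literal('E'). Output: "QVQVQVEE"
Token 7: literal('I'). Output: "QVQVQVEEI"

Answer: QVQVQVEEI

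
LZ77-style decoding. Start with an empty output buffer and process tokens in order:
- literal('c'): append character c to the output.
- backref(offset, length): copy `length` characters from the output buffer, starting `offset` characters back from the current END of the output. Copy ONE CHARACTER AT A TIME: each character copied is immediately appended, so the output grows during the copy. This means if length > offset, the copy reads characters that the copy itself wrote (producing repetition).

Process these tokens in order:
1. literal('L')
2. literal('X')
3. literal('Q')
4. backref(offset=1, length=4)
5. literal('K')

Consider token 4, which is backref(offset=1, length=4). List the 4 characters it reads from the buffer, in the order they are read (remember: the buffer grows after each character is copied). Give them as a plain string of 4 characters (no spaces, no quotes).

Answer: QQQQ

Derivation:
Token 1: literal('L'). Output: "L"
Token 2: literal('X'). Output: "LX"
Token 3: literal('Q'). Output: "LXQ"
Token 4: backref(off=1, len=4). Buffer before: "LXQ" (len 3)
  byte 1: read out[2]='Q', append. Buffer now: "LXQQ"
  byte 2: read out[3]='Q', append. Buffer now: "LXQQQ"
  byte 3: read out[4]='Q', append. Buffer now: "LXQQQQ"
  byte 4: read out[5]='Q', append. Buffer now: "LXQQQQQ"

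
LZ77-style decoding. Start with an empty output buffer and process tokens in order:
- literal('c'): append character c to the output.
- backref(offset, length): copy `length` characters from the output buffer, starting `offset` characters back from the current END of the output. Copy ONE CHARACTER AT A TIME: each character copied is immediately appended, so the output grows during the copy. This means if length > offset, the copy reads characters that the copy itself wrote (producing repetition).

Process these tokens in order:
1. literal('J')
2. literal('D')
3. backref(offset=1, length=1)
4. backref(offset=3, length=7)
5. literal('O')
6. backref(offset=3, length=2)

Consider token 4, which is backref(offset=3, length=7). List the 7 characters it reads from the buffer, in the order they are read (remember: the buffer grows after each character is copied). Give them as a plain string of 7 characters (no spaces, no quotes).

Answer: JDDJDDJ

Derivation:
Token 1: literal('J'). Output: "J"
Token 2: literal('D'). Output: "JD"
Token 3: backref(off=1, len=1). Copied 'D' from pos 1. Output: "JDD"
Token 4: backref(off=3, len=7). Buffer before: "JDD" (len 3)
  byte 1: read out[0]='J', append. Buffer now: "JDDJ"
  byte 2: read out[1]='D', append. Buffer now: "JDDJD"
  byte 3: read out[2]='D', append. Buffer now: "JDDJDD"
  byte 4: read out[3]='J', append. Buffer now: "JDDJDDJ"
  byte 5: read out[4]='D', append. Buffer now: "JDDJDDJD"
  byte 6: read out[5]='D', append. Buffer now: "JDDJDDJDD"
  byte 7: read out[6]='J', append. Buffer now: "JDDJDDJDDJ"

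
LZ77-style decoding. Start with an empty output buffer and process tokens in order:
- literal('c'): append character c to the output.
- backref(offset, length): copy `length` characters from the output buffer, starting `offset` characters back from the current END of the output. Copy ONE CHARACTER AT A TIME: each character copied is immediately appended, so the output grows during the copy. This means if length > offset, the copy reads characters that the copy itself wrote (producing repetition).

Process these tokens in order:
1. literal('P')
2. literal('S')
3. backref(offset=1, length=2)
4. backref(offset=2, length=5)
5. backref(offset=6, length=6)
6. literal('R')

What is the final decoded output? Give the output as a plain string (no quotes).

Token 1: literal('P'). Output: "P"
Token 2: literal('S'). Output: "PS"
Token 3: backref(off=1, len=2) (overlapping!). Copied 'SS' from pos 1. Output: "PSSS"
Token 4: backref(off=2, len=5) (overlapping!). Copied 'SSSSS' from pos 2. Output: "PSSSSSSSS"
Token 5: backref(off=6, len=6). Copied 'SSSSSS' from pos 3. Output: "PSSSSSSSSSSSSSS"
Token 6: literal('R'). Output: "PSSSSSSSSSSSSSSR"

Answer: PSSSSSSSSSSSSSSR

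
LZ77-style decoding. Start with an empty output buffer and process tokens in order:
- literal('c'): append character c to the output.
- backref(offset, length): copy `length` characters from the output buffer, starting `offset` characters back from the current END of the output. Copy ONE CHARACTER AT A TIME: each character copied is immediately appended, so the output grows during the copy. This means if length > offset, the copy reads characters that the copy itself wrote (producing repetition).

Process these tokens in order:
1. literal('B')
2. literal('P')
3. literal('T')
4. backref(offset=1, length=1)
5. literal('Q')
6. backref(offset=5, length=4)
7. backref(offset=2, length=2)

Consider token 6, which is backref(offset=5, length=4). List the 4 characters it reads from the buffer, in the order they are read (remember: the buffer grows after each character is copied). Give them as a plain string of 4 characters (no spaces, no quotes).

Answer: BPTT

Derivation:
Token 1: literal('B'). Output: "B"
Token 2: literal('P'). Output: "BP"
Token 3: literal('T'). Output: "BPT"
Token 4: backref(off=1, len=1). Copied 'T' from pos 2. Output: "BPTT"
Token 5: literal('Q'). Output: "BPTTQ"
Token 6: backref(off=5, len=4). Buffer before: "BPTTQ" (len 5)
  byte 1: read out[0]='B', append. Buffer now: "BPTTQB"
  byte 2: read out[1]='P', append. Buffer now: "BPTTQBP"
  byte 3: read out[2]='T', append. Buffer now: "BPTTQBPT"
  byte 4: read out[3]='T', append. Buffer now: "BPTTQBPTT"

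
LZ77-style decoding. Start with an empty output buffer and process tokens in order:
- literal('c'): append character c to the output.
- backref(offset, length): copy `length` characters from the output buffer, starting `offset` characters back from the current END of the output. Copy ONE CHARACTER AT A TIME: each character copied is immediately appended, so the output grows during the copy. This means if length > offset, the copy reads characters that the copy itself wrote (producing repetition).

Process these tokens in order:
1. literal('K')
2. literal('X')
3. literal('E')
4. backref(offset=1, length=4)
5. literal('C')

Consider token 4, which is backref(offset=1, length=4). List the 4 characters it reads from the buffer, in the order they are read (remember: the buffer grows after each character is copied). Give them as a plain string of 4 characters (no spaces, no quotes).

Token 1: literal('K'). Output: "K"
Token 2: literal('X'). Output: "KX"
Token 3: literal('E'). Output: "KXE"
Token 4: backref(off=1, len=4). Buffer before: "KXE" (len 3)
  byte 1: read out[2]='E', append. Buffer now: "KXEE"
  byte 2: read out[3]='E', append. Buffer now: "KXEEE"
  byte 3: read out[4]='E', append. Buffer now: "KXEEEE"
  byte 4: read out[5]='E', append. Buffer now: "KXEEEEE"

Answer: EEEE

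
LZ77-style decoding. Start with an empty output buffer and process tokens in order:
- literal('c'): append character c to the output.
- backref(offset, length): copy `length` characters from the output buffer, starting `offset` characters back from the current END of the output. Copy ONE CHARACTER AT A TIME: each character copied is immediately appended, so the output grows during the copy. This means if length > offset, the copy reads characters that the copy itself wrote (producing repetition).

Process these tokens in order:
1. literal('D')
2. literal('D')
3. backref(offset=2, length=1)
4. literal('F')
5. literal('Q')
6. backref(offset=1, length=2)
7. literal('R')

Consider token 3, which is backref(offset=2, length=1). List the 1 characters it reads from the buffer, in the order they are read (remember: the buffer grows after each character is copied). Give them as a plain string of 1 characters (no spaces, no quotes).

Token 1: literal('D'). Output: "D"
Token 2: literal('D'). Output: "DD"
Token 3: backref(off=2, len=1). Buffer before: "DD" (len 2)
  byte 1: read out[0]='D', append. Buffer now: "DDD"

Answer: D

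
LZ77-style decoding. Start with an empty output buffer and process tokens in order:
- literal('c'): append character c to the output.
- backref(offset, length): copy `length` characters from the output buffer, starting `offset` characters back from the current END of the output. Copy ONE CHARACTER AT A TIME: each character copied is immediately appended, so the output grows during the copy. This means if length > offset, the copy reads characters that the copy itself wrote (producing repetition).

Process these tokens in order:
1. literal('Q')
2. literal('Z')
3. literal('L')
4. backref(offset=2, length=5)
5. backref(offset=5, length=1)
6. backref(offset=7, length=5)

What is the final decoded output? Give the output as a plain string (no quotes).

Token 1: literal('Q'). Output: "Q"
Token 2: literal('Z'). Output: "QZ"
Token 3: literal('L'). Output: "QZL"
Token 4: backref(off=2, len=5) (overlapping!). Copied 'ZLZLZ' from pos 1. Output: "QZLZLZLZ"
Token 5: backref(off=5, len=1). Copied 'Z' from pos 3. Output: "QZLZLZLZZ"
Token 6: backref(off=7, len=5). Copied 'LZLZL' from pos 2. Output: "QZLZLZLZZLZLZL"

Answer: QZLZLZLZZLZLZL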